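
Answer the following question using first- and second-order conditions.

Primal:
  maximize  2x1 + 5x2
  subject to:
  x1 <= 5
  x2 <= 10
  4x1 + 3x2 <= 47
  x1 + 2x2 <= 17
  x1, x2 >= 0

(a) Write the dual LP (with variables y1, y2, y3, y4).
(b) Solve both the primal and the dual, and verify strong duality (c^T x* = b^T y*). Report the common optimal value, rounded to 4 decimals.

The standard primal-dual pair for 'max c^T x s.t. A x <= b, x >= 0' is:
  Dual:  min b^T y  s.t.  A^T y >= c,  y >= 0.

So the dual LP is:
  minimize  5y1 + 10y2 + 47y3 + 17y4
  subject to:
    y1 + 4y3 + y4 >= 2
    y2 + 3y3 + 2y4 >= 5
    y1, y2, y3, y4 >= 0

Solving the primal: x* = (0, 8.5).
  primal value c^T x* = 42.5.
Solving the dual: y* = (0, 0, 0, 2.5).
  dual value b^T y* = 42.5.
Strong duality: c^T x* = b^T y*. Confirmed.

42.5


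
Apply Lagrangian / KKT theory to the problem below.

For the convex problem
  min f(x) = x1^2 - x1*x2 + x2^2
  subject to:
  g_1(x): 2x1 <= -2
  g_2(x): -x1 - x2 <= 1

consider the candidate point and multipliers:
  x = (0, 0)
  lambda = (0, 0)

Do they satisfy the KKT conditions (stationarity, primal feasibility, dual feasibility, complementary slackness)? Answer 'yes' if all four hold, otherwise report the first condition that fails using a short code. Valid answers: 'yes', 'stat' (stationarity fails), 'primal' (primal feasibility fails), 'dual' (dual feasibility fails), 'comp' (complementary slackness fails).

Gradient of f: grad f(x) = Q x + c = (0, 0)
Constraint values g_i(x) = a_i^T x - b_i:
  g_1((0, 0)) = 2
  g_2((0, 0)) = -1
Stationarity residual: grad f(x) + sum_i lambda_i a_i = (0, 0)
  -> stationarity OK
Primal feasibility (all g_i <= 0): FAILS
Dual feasibility (all lambda_i >= 0): OK
Complementary slackness (lambda_i * g_i(x) = 0 for all i): OK

Verdict: the first failing condition is primal_feasibility -> primal.

primal


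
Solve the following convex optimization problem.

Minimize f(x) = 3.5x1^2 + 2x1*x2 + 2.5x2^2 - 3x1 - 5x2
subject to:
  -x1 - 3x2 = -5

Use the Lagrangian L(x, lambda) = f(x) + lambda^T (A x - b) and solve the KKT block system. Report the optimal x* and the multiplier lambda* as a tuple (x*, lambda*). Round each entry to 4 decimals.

Form the Lagrangian:
  L(x, lambda) = (1/2) x^T Q x + c^T x + lambda^T (A x - b)
Stationarity (grad_x L = 0): Q x + c + A^T lambda = 0.
Primal feasibility: A x = b.

This gives the KKT block system:
  [ Q   A^T ] [ x     ]   [-c ]
  [ A    0  ] [ lambda ] = [ b ]

Solving the linear system:
  x*      = (0.125, 1.625)
  lambda* = (1.125)
  f(x*)   = -1.4375

x* = (0.125, 1.625), lambda* = (1.125)


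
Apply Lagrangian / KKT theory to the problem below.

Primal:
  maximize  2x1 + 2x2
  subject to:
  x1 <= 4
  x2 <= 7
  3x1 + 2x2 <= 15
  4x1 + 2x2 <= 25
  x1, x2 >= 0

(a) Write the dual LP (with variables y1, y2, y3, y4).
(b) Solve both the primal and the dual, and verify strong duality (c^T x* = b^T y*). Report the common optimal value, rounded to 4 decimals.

The standard primal-dual pair for 'max c^T x s.t. A x <= b, x >= 0' is:
  Dual:  min b^T y  s.t.  A^T y >= c,  y >= 0.

So the dual LP is:
  minimize  4y1 + 7y2 + 15y3 + 25y4
  subject to:
    y1 + 3y3 + 4y4 >= 2
    y2 + 2y3 + 2y4 >= 2
    y1, y2, y3, y4 >= 0

Solving the primal: x* = (0.3333, 7).
  primal value c^T x* = 14.6667.
Solving the dual: y* = (0, 0.6667, 0.6667, 0).
  dual value b^T y* = 14.6667.
Strong duality: c^T x* = b^T y*. Confirmed.

14.6667


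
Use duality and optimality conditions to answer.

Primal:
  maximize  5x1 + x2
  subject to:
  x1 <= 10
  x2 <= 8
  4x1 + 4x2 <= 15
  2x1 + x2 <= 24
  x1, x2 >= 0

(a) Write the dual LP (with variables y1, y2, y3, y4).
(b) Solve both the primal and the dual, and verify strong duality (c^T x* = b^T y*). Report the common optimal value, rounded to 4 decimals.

The standard primal-dual pair for 'max c^T x s.t. A x <= b, x >= 0' is:
  Dual:  min b^T y  s.t.  A^T y >= c,  y >= 0.

So the dual LP is:
  minimize  10y1 + 8y2 + 15y3 + 24y4
  subject to:
    y1 + 4y3 + 2y4 >= 5
    y2 + 4y3 + y4 >= 1
    y1, y2, y3, y4 >= 0

Solving the primal: x* = (3.75, 0).
  primal value c^T x* = 18.75.
Solving the dual: y* = (0, 0, 1.25, 0).
  dual value b^T y* = 18.75.
Strong duality: c^T x* = b^T y*. Confirmed.

18.75


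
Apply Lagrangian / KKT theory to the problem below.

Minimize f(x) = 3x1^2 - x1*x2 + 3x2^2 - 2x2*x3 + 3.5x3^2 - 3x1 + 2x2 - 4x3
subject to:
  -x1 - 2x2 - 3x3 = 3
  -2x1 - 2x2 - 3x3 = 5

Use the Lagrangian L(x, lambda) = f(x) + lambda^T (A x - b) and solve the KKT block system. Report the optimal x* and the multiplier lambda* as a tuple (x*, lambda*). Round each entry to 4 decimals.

Form the Lagrangian:
  L(x, lambda) = (1/2) x^T Q x + c^T x + lambda^T (A x - b)
Stationarity (grad_x L = 0): Q x + c + A^T lambda = 0.
Primal feasibility: A x = b.

This gives the KKT block system:
  [ Q   A^T ] [ x     ]   [-c ]
  [ A    0  ] [ lambda ] = [ b ]

Solving the linear system:
  x*      = (-2, -0.7547, 0.1698)
  lambda* = (13.3774, -13.8113)
  f(x*)   = 16.3679

x* = (-2, -0.7547, 0.1698), lambda* = (13.3774, -13.8113)


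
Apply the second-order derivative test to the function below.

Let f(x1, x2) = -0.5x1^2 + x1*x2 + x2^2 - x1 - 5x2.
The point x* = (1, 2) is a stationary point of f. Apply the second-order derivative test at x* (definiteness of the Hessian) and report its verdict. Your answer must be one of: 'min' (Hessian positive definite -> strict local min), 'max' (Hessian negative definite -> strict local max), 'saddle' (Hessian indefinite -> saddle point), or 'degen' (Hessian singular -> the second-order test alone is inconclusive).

Compute the Hessian H = grad^2 f:
  H = [[-1, 1], [1, 2]]
Verify stationarity: grad f(x*) = H x* + g = (0, 0).
Eigenvalues of H: -1.3028, 2.3028.
Eigenvalues have mixed signs, so H is indefinite -> x* is a saddle point.

saddle


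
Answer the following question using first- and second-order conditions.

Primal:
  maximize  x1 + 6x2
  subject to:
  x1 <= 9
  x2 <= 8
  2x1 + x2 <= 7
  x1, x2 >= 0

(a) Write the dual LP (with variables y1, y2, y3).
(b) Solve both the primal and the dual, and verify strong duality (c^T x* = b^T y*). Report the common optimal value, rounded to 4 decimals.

The standard primal-dual pair for 'max c^T x s.t. A x <= b, x >= 0' is:
  Dual:  min b^T y  s.t.  A^T y >= c,  y >= 0.

So the dual LP is:
  minimize  9y1 + 8y2 + 7y3
  subject to:
    y1 + 2y3 >= 1
    y2 + y3 >= 6
    y1, y2, y3 >= 0

Solving the primal: x* = (0, 7).
  primal value c^T x* = 42.
Solving the dual: y* = (0, 0, 6).
  dual value b^T y* = 42.
Strong duality: c^T x* = b^T y*. Confirmed.

42


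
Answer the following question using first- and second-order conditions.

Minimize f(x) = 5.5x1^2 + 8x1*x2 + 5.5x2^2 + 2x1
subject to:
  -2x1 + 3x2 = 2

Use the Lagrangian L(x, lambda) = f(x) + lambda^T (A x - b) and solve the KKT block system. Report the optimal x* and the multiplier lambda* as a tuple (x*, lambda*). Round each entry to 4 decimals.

Form the Lagrangian:
  L(x, lambda) = (1/2) x^T Q x + c^T x + lambda^T (A x - b)
Stationarity (grad_x L = 0): Q x + c + A^T lambda = 0.
Primal feasibility: A x = b.

This gives the KKT block system:
  [ Q   A^T ] [ x     ]   [-c ]
  [ A    0  ] [ lambda ] = [ b ]

Solving the linear system:
  x*      = (-0.4603, 0.3598)
  lambda* = (-0.0921)
  f(x*)   = -0.3682

x* = (-0.4603, 0.3598), lambda* = (-0.0921)


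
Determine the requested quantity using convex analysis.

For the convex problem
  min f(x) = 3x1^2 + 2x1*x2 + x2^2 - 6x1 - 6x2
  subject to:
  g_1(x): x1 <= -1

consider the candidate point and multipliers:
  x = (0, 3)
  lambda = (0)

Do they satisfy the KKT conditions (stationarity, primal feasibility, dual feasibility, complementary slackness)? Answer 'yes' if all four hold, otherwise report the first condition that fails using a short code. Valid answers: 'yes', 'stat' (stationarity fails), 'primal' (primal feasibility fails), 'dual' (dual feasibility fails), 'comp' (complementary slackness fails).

Gradient of f: grad f(x) = Q x + c = (0, 0)
Constraint values g_i(x) = a_i^T x - b_i:
  g_1((0, 3)) = 1
Stationarity residual: grad f(x) + sum_i lambda_i a_i = (0, 0)
  -> stationarity OK
Primal feasibility (all g_i <= 0): FAILS
Dual feasibility (all lambda_i >= 0): OK
Complementary slackness (lambda_i * g_i(x) = 0 for all i): OK

Verdict: the first failing condition is primal_feasibility -> primal.

primal


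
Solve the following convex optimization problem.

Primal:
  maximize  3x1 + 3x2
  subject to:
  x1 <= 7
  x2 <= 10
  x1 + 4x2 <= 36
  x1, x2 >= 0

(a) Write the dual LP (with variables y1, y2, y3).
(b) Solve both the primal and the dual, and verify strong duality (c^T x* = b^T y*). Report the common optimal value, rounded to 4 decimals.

The standard primal-dual pair for 'max c^T x s.t. A x <= b, x >= 0' is:
  Dual:  min b^T y  s.t.  A^T y >= c,  y >= 0.

So the dual LP is:
  minimize  7y1 + 10y2 + 36y3
  subject to:
    y1 + y3 >= 3
    y2 + 4y3 >= 3
    y1, y2, y3 >= 0

Solving the primal: x* = (7, 7.25).
  primal value c^T x* = 42.75.
Solving the dual: y* = (2.25, 0, 0.75).
  dual value b^T y* = 42.75.
Strong duality: c^T x* = b^T y*. Confirmed.

42.75


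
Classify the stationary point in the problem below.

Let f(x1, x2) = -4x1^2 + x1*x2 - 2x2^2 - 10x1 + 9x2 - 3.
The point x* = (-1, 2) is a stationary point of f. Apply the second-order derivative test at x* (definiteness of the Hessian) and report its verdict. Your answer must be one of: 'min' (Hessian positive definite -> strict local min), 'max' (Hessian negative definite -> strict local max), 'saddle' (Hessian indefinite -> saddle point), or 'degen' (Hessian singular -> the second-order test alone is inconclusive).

Compute the Hessian H = grad^2 f:
  H = [[-8, 1], [1, -4]]
Verify stationarity: grad f(x*) = H x* + g = (0, 0).
Eigenvalues of H: -8.2361, -3.7639.
Both eigenvalues < 0, so H is negative definite -> x* is a strict local max.

max


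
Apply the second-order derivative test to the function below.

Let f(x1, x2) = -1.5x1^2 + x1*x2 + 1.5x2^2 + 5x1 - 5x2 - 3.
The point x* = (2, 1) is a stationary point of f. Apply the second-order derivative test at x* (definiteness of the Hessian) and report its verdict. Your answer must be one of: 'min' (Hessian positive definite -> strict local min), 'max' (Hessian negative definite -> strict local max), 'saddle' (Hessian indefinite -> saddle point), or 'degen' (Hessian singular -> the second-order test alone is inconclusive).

Compute the Hessian H = grad^2 f:
  H = [[-3, 1], [1, 3]]
Verify stationarity: grad f(x*) = H x* + g = (0, 0).
Eigenvalues of H: -3.1623, 3.1623.
Eigenvalues have mixed signs, so H is indefinite -> x* is a saddle point.

saddle


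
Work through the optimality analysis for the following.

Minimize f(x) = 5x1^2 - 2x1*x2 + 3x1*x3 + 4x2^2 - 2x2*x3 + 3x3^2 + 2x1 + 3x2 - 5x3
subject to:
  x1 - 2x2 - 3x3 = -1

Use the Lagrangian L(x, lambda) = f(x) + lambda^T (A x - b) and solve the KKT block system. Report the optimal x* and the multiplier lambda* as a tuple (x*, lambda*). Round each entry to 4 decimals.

Form the Lagrangian:
  L(x, lambda) = (1/2) x^T Q x + c^T x + lambda^T (A x - b)
Stationarity (grad_x L = 0): Q x + c + A^T lambda = 0.
Primal feasibility: A x = b.

This gives the KKT block system:
  [ Q   A^T ] [ x     ]   [-c ]
  [ A    0  ] [ lambda ] = [ b ]

Solving the linear system:
  x*      = (-0.3963, -0.5033, 0.5368)
  lambda* = (-0.6538)
  f(x*)   = -2.8202

x* = (-0.3963, -0.5033, 0.5368), lambda* = (-0.6538)


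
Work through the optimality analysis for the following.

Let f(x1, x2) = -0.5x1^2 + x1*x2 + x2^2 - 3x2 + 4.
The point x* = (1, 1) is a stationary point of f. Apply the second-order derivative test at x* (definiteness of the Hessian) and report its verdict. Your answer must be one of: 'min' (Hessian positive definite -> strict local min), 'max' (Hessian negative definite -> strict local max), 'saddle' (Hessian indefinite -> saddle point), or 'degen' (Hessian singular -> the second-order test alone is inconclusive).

Compute the Hessian H = grad^2 f:
  H = [[-1, 1], [1, 2]]
Verify stationarity: grad f(x*) = H x* + g = (0, 0).
Eigenvalues of H: -1.3028, 2.3028.
Eigenvalues have mixed signs, so H is indefinite -> x* is a saddle point.

saddle


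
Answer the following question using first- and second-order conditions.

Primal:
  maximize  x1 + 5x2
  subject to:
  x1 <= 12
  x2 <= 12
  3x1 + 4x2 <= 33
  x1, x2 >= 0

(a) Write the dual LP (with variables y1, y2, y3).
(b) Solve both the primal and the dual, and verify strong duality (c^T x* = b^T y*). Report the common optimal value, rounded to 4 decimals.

The standard primal-dual pair for 'max c^T x s.t. A x <= b, x >= 0' is:
  Dual:  min b^T y  s.t.  A^T y >= c,  y >= 0.

So the dual LP is:
  minimize  12y1 + 12y2 + 33y3
  subject to:
    y1 + 3y3 >= 1
    y2 + 4y3 >= 5
    y1, y2, y3 >= 0

Solving the primal: x* = (0, 8.25).
  primal value c^T x* = 41.25.
Solving the dual: y* = (0, 0, 1.25).
  dual value b^T y* = 41.25.
Strong duality: c^T x* = b^T y*. Confirmed.

41.25


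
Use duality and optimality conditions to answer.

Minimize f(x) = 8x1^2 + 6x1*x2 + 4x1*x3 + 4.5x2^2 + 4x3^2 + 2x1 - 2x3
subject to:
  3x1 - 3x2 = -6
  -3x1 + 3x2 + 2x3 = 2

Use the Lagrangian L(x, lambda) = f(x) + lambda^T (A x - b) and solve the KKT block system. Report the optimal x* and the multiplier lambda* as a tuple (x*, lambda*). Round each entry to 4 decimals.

Form the Lagrangian:
  L(x, lambda) = (1/2) x^T Q x + c^T x + lambda^T (A x - b)
Stationarity (grad_x L = 0): Q x + c + A^T lambda = 0.
Primal feasibility: A x = b.

This gives the KKT block system:
  [ Q   A^T ] [ x     ]   [-c ]
  [ A    0  ] [ lambda ] = [ b ]

Solving the linear system:
  x*      = (-0.6486, 1.3514, -2)
  lambda* = (13.0541, 10.2973)
  f(x*)   = 30.2162

x* = (-0.6486, 1.3514, -2), lambda* = (13.0541, 10.2973)


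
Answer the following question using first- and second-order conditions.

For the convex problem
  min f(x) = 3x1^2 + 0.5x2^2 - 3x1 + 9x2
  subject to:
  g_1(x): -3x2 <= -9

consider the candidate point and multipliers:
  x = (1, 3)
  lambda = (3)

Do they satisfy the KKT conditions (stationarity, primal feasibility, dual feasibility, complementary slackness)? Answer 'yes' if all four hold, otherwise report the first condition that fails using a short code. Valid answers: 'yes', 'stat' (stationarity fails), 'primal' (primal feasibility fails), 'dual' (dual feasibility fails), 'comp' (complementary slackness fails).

Gradient of f: grad f(x) = Q x + c = (3, 12)
Constraint values g_i(x) = a_i^T x - b_i:
  g_1((1, 3)) = 0
Stationarity residual: grad f(x) + sum_i lambda_i a_i = (3, 3)
  -> stationarity FAILS
Primal feasibility (all g_i <= 0): OK
Dual feasibility (all lambda_i >= 0): OK
Complementary slackness (lambda_i * g_i(x) = 0 for all i): OK

Verdict: the first failing condition is stationarity -> stat.

stat


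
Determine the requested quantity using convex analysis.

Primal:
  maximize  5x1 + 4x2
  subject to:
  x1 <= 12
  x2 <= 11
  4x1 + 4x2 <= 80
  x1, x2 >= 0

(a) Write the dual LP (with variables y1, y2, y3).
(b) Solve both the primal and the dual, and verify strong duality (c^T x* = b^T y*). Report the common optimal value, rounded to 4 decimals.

The standard primal-dual pair for 'max c^T x s.t. A x <= b, x >= 0' is:
  Dual:  min b^T y  s.t.  A^T y >= c,  y >= 0.

So the dual LP is:
  minimize  12y1 + 11y2 + 80y3
  subject to:
    y1 + 4y3 >= 5
    y2 + 4y3 >= 4
    y1, y2, y3 >= 0

Solving the primal: x* = (12, 8).
  primal value c^T x* = 92.
Solving the dual: y* = (1, 0, 1).
  dual value b^T y* = 92.
Strong duality: c^T x* = b^T y*. Confirmed.

92


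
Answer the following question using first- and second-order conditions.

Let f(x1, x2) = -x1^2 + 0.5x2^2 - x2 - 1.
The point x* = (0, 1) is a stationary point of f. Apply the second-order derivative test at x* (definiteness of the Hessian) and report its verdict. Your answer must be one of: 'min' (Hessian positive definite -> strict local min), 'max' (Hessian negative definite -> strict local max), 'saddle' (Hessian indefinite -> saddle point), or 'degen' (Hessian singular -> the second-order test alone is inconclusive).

Compute the Hessian H = grad^2 f:
  H = [[-2, 0], [0, 1]]
Verify stationarity: grad f(x*) = H x* + g = (0, 0).
Eigenvalues of H: -2, 1.
Eigenvalues have mixed signs, so H is indefinite -> x* is a saddle point.

saddle


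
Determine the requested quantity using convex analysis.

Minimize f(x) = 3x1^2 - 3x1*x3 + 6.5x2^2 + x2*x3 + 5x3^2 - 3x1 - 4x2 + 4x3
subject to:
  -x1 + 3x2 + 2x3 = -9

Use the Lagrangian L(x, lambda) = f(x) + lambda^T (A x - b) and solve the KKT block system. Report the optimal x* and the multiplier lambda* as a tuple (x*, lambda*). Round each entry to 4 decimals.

Form the Lagrangian:
  L(x, lambda) = (1/2) x^T Q x + c^T x + lambda^T (A x - b)
Stationarity (grad_x L = 0): Q x + c + A^T lambda = 0.
Primal feasibility: A x = b.

This gives the KKT block system:
  [ Q   A^T ] [ x     ]   [-c ]
  [ A    0  ] [ lambda ] = [ b ]

Solving the linear system:
  x*      = (1.1159, -1.5449, -1.6246)
  lambda* = (8.5696)
  f(x*)   = 36.7297

x* = (1.1159, -1.5449, -1.6246), lambda* = (8.5696)


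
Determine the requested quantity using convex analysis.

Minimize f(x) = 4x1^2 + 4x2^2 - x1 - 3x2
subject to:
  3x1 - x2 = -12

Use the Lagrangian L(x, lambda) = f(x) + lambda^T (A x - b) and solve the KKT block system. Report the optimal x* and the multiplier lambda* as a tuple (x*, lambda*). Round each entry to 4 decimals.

Form the Lagrangian:
  L(x, lambda) = (1/2) x^T Q x + c^T x + lambda^T (A x - b)
Stationarity (grad_x L = 0): Q x + c + A^T lambda = 0.
Primal feasibility: A x = b.

This gives the KKT block system:
  [ Q   A^T ] [ x     ]   [-c ]
  [ A    0  ] [ lambda ] = [ b ]

Solving the linear system:
  x*      = (-3.475, 1.575)
  lambda* = (9.6)
  f(x*)   = 56.975

x* = (-3.475, 1.575), lambda* = (9.6)


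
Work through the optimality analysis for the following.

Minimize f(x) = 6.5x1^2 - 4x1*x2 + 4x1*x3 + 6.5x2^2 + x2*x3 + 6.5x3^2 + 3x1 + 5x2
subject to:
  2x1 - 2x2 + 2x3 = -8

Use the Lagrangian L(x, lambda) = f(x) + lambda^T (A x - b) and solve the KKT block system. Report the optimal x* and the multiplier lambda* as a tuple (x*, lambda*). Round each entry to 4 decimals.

Form the Lagrangian:
  L(x, lambda) = (1/2) x^T Q x + c^T x + lambda^T (A x - b)
Stationarity (grad_x L = 0): Q x + c + A^T lambda = 0.
Primal feasibility: A x = b.

This gives the KKT block system:
  [ Q   A^T ] [ x     ]   [-c ]
  [ A    0  ] [ lambda ] = [ b ]

Solving the linear system:
  x*      = (-1.2273, 1.2078, -1.5649)
  lambda* = (12.0227)
  f(x*)   = 49.2695

x* = (-1.2273, 1.2078, -1.5649), lambda* = (12.0227)


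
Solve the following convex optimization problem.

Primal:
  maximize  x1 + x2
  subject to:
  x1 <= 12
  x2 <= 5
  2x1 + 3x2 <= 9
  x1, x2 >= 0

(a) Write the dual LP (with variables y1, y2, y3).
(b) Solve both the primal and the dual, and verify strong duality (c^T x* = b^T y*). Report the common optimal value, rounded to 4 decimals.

The standard primal-dual pair for 'max c^T x s.t. A x <= b, x >= 0' is:
  Dual:  min b^T y  s.t.  A^T y >= c,  y >= 0.

So the dual LP is:
  minimize  12y1 + 5y2 + 9y3
  subject to:
    y1 + 2y3 >= 1
    y2 + 3y3 >= 1
    y1, y2, y3 >= 0

Solving the primal: x* = (4.5, 0).
  primal value c^T x* = 4.5.
Solving the dual: y* = (0, 0, 0.5).
  dual value b^T y* = 4.5.
Strong duality: c^T x* = b^T y*. Confirmed.

4.5


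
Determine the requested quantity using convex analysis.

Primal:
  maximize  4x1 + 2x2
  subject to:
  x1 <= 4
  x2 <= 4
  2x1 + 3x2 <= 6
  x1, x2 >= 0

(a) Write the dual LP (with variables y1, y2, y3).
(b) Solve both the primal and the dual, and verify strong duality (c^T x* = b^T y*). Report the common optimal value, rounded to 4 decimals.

The standard primal-dual pair for 'max c^T x s.t. A x <= b, x >= 0' is:
  Dual:  min b^T y  s.t.  A^T y >= c,  y >= 0.

So the dual LP is:
  minimize  4y1 + 4y2 + 6y3
  subject to:
    y1 + 2y3 >= 4
    y2 + 3y3 >= 2
    y1, y2, y3 >= 0

Solving the primal: x* = (3, 0).
  primal value c^T x* = 12.
Solving the dual: y* = (0, 0, 2).
  dual value b^T y* = 12.
Strong duality: c^T x* = b^T y*. Confirmed.

12


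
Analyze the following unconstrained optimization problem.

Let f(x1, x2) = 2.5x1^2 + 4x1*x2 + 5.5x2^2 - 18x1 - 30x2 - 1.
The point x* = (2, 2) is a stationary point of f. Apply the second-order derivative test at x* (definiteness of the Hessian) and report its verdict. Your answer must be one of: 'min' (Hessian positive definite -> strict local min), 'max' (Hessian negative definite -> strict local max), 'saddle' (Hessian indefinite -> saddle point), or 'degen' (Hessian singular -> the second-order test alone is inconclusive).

Compute the Hessian H = grad^2 f:
  H = [[5, 4], [4, 11]]
Verify stationarity: grad f(x*) = H x* + g = (0, 0).
Eigenvalues of H: 3, 13.
Both eigenvalues > 0, so H is positive definite -> x* is a strict local min.

min


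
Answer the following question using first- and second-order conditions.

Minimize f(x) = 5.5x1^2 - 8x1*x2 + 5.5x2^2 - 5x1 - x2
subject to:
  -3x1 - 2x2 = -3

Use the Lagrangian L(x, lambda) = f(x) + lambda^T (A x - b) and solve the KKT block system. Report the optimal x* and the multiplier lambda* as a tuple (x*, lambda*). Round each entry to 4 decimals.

Form the Lagrangian:
  L(x, lambda) = (1/2) x^T Q x + c^T x + lambda^T (A x - b)
Stationarity (grad_x L = 0): Q x + c + A^T lambda = 0.
Primal feasibility: A x = b.

This gives the KKT block system:
  [ Q   A^T ] [ x     ]   [-c ]
  [ A    0  ] [ lambda ] = [ b ]

Solving the linear system:
  x*      = (0.6736, 0.4895)
  lambda* = (-0.5021)
  f(x*)   = -2.682

x* = (0.6736, 0.4895), lambda* = (-0.5021)


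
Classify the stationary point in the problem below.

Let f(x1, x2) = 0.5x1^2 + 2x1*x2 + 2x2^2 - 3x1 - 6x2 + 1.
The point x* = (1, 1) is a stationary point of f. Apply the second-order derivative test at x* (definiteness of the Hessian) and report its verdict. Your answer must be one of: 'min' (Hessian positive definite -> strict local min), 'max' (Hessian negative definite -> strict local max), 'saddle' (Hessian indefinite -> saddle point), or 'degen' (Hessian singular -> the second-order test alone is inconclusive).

Compute the Hessian H = grad^2 f:
  H = [[1, 2], [2, 4]]
Verify stationarity: grad f(x*) = H x* + g = (0, 0).
Eigenvalues of H: 0, 5.
H has a zero eigenvalue (singular; positive semidefinite but not definite), so H is neither positive definite, negative definite, nor indefinite. The second-order test alone is inconclusive -> degen.
(Indeed, f is constant along the null direction of H through x*, so x* is not a strict local extremum.)

degen


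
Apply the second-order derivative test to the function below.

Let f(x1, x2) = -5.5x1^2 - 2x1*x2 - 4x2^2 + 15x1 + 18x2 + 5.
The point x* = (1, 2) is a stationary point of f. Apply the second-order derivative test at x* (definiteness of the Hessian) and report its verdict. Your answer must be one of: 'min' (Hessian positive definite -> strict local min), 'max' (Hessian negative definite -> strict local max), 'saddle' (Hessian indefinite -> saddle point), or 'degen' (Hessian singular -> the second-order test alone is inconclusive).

Compute the Hessian H = grad^2 f:
  H = [[-11, -2], [-2, -8]]
Verify stationarity: grad f(x*) = H x* + g = (0, 0).
Eigenvalues of H: -12, -7.
Both eigenvalues < 0, so H is negative definite -> x* is a strict local max.

max


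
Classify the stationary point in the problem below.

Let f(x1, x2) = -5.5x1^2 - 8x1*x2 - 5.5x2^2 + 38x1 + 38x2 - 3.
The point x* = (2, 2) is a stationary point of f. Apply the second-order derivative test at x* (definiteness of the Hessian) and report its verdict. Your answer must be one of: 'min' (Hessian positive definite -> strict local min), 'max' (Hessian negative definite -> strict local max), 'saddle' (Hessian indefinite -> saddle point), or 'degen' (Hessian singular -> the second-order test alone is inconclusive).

Compute the Hessian H = grad^2 f:
  H = [[-11, -8], [-8, -11]]
Verify stationarity: grad f(x*) = H x* + g = (0, 0).
Eigenvalues of H: -19, -3.
Both eigenvalues < 0, so H is negative definite -> x* is a strict local max.

max


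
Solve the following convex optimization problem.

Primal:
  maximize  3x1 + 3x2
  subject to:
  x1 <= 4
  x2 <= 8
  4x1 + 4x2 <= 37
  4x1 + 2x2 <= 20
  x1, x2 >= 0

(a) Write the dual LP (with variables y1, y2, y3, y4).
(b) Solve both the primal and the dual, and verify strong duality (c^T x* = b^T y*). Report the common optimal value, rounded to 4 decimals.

The standard primal-dual pair for 'max c^T x s.t. A x <= b, x >= 0' is:
  Dual:  min b^T y  s.t.  A^T y >= c,  y >= 0.

So the dual LP is:
  minimize  4y1 + 8y2 + 37y3 + 20y4
  subject to:
    y1 + 4y3 + 4y4 >= 3
    y2 + 4y3 + 2y4 >= 3
    y1, y2, y3, y4 >= 0

Solving the primal: x* = (1, 8).
  primal value c^T x* = 27.
Solving the dual: y* = (0, 1.5, 0, 0.75).
  dual value b^T y* = 27.
Strong duality: c^T x* = b^T y*. Confirmed.

27


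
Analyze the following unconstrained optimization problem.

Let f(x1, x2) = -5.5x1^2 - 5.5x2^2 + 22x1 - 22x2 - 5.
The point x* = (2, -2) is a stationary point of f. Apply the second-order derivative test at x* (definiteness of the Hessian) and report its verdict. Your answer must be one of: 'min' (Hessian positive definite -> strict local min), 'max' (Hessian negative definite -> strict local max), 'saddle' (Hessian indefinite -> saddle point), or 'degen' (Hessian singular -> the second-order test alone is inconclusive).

Compute the Hessian H = grad^2 f:
  H = [[-11, 0], [0, -11]]
Verify stationarity: grad f(x*) = H x* + g = (0, 0).
Eigenvalues of H: -11, -11.
Both eigenvalues < 0, so H is negative definite -> x* is a strict local max.

max


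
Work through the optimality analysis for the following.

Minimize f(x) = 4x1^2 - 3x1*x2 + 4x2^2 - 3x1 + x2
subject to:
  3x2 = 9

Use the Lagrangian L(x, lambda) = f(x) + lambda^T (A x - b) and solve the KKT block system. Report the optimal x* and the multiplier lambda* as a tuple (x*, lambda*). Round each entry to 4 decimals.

Form the Lagrangian:
  L(x, lambda) = (1/2) x^T Q x + c^T x + lambda^T (A x - b)
Stationarity (grad_x L = 0): Q x + c + A^T lambda = 0.
Primal feasibility: A x = b.

This gives the KKT block system:
  [ Q   A^T ] [ x     ]   [-c ]
  [ A    0  ] [ lambda ] = [ b ]

Solving the linear system:
  x*      = (1.5, 3)
  lambda* = (-6.8333)
  f(x*)   = 30

x* = (1.5, 3), lambda* = (-6.8333)


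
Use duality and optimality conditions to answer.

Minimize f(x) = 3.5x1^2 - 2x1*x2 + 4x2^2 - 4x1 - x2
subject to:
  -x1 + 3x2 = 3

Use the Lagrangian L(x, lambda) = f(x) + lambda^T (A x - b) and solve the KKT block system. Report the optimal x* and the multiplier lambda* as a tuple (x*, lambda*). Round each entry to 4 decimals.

Form the Lagrangian:
  L(x, lambda) = (1/2) x^T Q x + c^T x + lambda^T (A x - b)
Stationarity (grad_x L = 0): Q x + c + A^T lambda = 0.
Primal feasibility: A x = b.

This gives the KKT block system:
  [ Q   A^T ] [ x     ]   [-c ]
  [ A    0  ] [ lambda ] = [ b ]

Solving the linear system:
  x*      = (0.5593, 1.1864)
  lambda* = (-2.4576)
  f(x*)   = 1.9746

x* = (0.5593, 1.1864), lambda* = (-2.4576)


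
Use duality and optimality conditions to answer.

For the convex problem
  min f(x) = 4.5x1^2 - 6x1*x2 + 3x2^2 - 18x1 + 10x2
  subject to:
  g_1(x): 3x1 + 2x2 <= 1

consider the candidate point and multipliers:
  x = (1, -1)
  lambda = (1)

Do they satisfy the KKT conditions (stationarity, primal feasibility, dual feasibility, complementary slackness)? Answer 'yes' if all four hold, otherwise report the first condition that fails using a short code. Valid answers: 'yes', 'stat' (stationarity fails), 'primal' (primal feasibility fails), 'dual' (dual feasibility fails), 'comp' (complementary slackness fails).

Gradient of f: grad f(x) = Q x + c = (-3, -2)
Constraint values g_i(x) = a_i^T x - b_i:
  g_1((1, -1)) = 0
Stationarity residual: grad f(x) + sum_i lambda_i a_i = (0, 0)
  -> stationarity OK
Primal feasibility (all g_i <= 0): OK
Dual feasibility (all lambda_i >= 0): OK
Complementary slackness (lambda_i * g_i(x) = 0 for all i): OK

Verdict: yes, KKT holds.

yes


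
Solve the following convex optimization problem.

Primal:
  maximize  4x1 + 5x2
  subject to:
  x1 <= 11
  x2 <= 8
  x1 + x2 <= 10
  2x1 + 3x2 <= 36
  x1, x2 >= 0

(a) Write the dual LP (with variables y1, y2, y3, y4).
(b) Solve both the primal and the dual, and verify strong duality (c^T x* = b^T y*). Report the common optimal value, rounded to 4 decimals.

The standard primal-dual pair for 'max c^T x s.t. A x <= b, x >= 0' is:
  Dual:  min b^T y  s.t.  A^T y >= c,  y >= 0.

So the dual LP is:
  minimize  11y1 + 8y2 + 10y3 + 36y4
  subject to:
    y1 + y3 + 2y4 >= 4
    y2 + y3 + 3y4 >= 5
    y1, y2, y3, y4 >= 0

Solving the primal: x* = (2, 8).
  primal value c^T x* = 48.
Solving the dual: y* = (0, 1, 4, 0).
  dual value b^T y* = 48.
Strong duality: c^T x* = b^T y*. Confirmed.

48


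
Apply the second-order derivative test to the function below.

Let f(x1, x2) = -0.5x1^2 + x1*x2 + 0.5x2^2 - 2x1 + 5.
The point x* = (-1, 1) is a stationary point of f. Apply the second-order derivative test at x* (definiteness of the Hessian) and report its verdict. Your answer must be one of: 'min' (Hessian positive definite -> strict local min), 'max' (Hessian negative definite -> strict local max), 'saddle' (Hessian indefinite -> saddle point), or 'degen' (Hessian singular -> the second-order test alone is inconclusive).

Compute the Hessian H = grad^2 f:
  H = [[-1, 1], [1, 1]]
Verify stationarity: grad f(x*) = H x* + g = (0, 0).
Eigenvalues of H: -1.4142, 1.4142.
Eigenvalues have mixed signs, so H is indefinite -> x* is a saddle point.

saddle


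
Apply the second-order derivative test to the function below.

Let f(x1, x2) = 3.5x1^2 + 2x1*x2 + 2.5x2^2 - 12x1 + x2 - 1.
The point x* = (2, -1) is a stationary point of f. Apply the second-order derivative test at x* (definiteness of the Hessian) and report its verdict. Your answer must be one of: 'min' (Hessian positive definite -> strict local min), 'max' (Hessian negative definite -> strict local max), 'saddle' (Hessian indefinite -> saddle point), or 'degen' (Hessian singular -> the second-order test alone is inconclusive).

Compute the Hessian H = grad^2 f:
  H = [[7, 2], [2, 5]]
Verify stationarity: grad f(x*) = H x* + g = (0, 0).
Eigenvalues of H: 3.7639, 8.2361.
Both eigenvalues > 0, so H is positive definite -> x* is a strict local min.

min


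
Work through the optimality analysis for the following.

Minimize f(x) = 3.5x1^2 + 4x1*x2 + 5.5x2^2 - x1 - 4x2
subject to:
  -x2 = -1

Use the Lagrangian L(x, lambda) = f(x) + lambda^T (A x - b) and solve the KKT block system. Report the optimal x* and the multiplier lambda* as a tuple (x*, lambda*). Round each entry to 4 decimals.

Form the Lagrangian:
  L(x, lambda) = (1/2) x^T Q x + c^T x + lambda^T (A x - b)
Stationarity (grad_x L = 0): Q x + c + A^T lambda = 0.
Primal feasibility: A x = b.

This gives the KKT block system:
  [ Q   A^T ] [ x     ]   [-c ]
  [ A    0  ] [ lambda ] = [ b ]

Solving the linear system:
  x*      = (-0.4286, 1)
  lambda* = (5.2857)
  f(x*)   = 0.8571

x* = (-0.4286, 1), lambda* = (5.2857)


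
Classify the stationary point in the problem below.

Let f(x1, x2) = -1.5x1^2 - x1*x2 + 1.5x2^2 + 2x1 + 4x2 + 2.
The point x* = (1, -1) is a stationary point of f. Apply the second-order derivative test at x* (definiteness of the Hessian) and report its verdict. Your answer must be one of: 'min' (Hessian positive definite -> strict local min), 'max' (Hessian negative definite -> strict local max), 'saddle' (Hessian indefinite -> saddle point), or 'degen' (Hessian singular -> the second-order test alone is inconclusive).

Compute the Hessian H = grad^2 f:
  H = [[-3, -1], [-1, 3]]
Verify stationarity: grad f(x*) = H x* + g = (0, 0).
Eigenvalues of H: -3.1623, 3.1623.
Eigenvalues have mixed signs, so H is indefinite -> x* is a saddle point.

saddle


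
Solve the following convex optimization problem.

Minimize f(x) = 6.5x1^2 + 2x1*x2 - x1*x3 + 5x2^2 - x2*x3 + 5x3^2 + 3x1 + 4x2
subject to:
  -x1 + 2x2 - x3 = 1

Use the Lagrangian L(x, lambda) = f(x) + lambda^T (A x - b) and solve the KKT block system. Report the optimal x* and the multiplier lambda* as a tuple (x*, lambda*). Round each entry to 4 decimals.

Form the Lagrangian:
  L(x, lambda) = (1/2) x^T Q x + c^T x + lambda^T (A x - b)
Stationarity (grad_x L = 0): Q x + c + A^T lambda = 0.
Primal feasibility: A x = b.

This gives the KKT block system:
  [ Q   A^T ] [ x     ]   [-c ]
  [ A    0  ] [ lambda ] = [ b ]

Solving the linear system:
  x*      = (-0.455, 0.1381, -0.2687)
  lambda* = (-2.3701)
  f(x*)   = 0.7788

x* = (-0.455, 0.1381, -0.2687), lambda* = (-2.3701)


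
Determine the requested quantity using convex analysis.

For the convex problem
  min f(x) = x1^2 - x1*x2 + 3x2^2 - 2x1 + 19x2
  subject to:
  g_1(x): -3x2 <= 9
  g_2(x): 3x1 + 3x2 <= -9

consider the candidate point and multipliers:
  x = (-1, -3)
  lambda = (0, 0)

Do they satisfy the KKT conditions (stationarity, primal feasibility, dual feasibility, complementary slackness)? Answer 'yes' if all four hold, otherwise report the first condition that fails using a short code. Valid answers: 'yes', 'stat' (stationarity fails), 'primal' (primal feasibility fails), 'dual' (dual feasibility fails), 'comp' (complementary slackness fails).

Gradient of f: grad f(x) = Q x + c = (-1, 2)
Constraint values g_i(x) = a_i^T x - b_i:
  g_1((-1, -3)) = 0
  g_2((-1, -3)) = -3
Stationarity residual: grad f(x) + sum_i lambda_i a_i = (-1, 2)
  -> stationarity FAILS
Primal feasibility (all g_i <= 0): OK
Dual feasibility (all lambda_i >= 0): OK
Complementary slackness (lambda_i * g_i(x) = 0 for all i): OK

Verdict: the first failing condition is stationarity -> stat.

stat


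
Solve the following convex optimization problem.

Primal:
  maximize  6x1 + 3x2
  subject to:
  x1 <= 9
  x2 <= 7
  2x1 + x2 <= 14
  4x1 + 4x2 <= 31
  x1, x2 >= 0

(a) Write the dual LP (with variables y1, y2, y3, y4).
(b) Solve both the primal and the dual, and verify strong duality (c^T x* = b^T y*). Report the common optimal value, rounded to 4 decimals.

The standard primal-dual pair for 'max c^T x s.t. A x <= b, x >= 0' is:
  Dual:  min b^T y  s.t.  A^T y >= c,  y >= 0.

So the dual LP is:
  minimize  9y1 + 7y2 + 14y3 + 31y4
  subject to:
    y1 + 2y3 + 4y4 >= 6
    y2 + y3 + 4y4 >= 3
    y1, y2, y3, y4 >= 0

Solving the primal: x* = (7, 0).
  primal value c^T x* = 42.
Solving the dual: y* = (0, 0, 3, 0).
  dual value b^T y* = 42.
Strong duality: c^T x* = b^T y*. Confirmed.

42


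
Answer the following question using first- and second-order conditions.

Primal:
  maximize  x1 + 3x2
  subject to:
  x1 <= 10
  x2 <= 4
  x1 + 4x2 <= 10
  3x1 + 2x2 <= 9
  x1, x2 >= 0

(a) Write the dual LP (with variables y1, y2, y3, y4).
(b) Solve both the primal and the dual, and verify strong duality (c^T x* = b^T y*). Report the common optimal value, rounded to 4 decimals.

The standard primal-dual pair for 'max c^T x s.t. A x <= b, x >= 0' is:
  Dual:  min b^T y  s.t.  A^T y >= c,  y >= 0.

So the dual LP is:
  minimize  10y1 + 4y2 + 10y3 + 9y4
  subject to:
    y1 + y3 + 3y4 >= 1
    y2 + 4y3 + 2y4 >= 3
    y1, y2, y3, y4 >= 0

Solving the primal: x* = (1.6, 2.1).
  primal value c^T x* = 7.9.
Solving the dual: y* = (0, 0, 0.7, 0.1).
  dual value b^T y* = 7.9.
Strong duality: c^T x* = b^T y*. Confirmed.

7.9


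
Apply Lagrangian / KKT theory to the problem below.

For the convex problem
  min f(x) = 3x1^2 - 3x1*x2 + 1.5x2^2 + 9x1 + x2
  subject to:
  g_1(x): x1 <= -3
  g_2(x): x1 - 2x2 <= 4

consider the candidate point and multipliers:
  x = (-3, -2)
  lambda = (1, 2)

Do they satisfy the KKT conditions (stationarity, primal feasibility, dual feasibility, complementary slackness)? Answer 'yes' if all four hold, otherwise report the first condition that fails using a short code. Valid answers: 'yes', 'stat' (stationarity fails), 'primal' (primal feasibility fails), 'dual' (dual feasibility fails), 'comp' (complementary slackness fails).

Gradient of f: grad f(x) = Q x + c = (-3, 4)
Constraint values g_i(x) = a_i^T x - b_i:
  g_1((-3, -2)) = 0
  g_2((-3, -2)) = -3
Stationarity residual: grad f(x) + sum_i lambda_i a_i = (0, 0)
  -> stationarity OK
Primal feasibility (all g_i <= 0): OK
Dual feasibility (all lambda_i >= 0): OK
Complementary slackness (lambda_i * g_i(x) = 0 for all i): FAILS

Verdict: the first failing condition is complementary_slackness -> comp.

comp


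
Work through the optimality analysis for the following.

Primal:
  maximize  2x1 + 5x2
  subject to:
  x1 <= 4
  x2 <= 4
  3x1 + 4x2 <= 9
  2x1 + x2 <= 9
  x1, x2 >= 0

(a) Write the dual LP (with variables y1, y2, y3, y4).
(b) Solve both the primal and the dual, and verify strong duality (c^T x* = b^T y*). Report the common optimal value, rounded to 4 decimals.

The standard primal-dual pair for 'max c^T x s.t. A x <= b, x >= 0' is:
  Dual:  min b^T y  s.t.  A^T y >= c,  y >= 0.

So the dual LP is:
  minimize  4y1 + 4y2 + 9y3 + 9y4
  subject to:
    y1 + 3y3 + 2y4 >= 2
    y2 + 4y3 + y4 >= 5
    y1, y2, y3, y4 >= 0

Solving the primal: x* = (0, 2.25).
  primal value c^T x* = 11.25.
Solving the dual: y* = (0, 0, 1.25, 0).
  dual value b^T y* = 11.25.
Strong duality: c^T x* = b^T y*. Confirmed.

11.25


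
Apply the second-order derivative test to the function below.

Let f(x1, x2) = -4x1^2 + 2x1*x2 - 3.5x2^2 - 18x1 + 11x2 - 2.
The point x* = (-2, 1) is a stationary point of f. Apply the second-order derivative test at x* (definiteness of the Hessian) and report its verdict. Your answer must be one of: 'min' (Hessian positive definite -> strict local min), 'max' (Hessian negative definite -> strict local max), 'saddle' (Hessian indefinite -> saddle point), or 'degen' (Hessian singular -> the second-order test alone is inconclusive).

Compute the Hessian H = grad^2 f:
  H = [[-8, 2], [2, -7]]
Verify stationarity: grad f(x*) = H x* + g = (0, 0).
Eigenvalues of H: -9.5616, -5.4384.
Both eigenvalues < 0, so H is negative definite -> x* is a strict local max.

max


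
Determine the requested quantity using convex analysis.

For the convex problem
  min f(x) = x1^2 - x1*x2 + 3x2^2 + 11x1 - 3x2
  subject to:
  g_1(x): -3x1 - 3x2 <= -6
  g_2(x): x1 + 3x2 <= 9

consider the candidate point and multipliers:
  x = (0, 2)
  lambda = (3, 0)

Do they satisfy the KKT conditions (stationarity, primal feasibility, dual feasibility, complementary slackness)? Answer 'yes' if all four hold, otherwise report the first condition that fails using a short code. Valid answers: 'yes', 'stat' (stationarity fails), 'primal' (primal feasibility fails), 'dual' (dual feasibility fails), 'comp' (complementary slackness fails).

Gradient of f: grad f(x) = Q x + c = (9, 9)
Constraint values g_i(x) = a_i^T x - b_i:
  g_1((0, 2)) = 0
  g_2((0, 2)) = -3
Stationarity residual: grad f(x) + sum_i lambda_i a_i = (0, 0)
  -> stationarity OK
Primal feasibility (all g_i <= 0): OK
Dual feasibility (all lambda_i >= 0): OK
Complementary slackness (lambda_i * g_i(x) = 0 for all i): OK

Verdict: yes, KKT holds.

yes


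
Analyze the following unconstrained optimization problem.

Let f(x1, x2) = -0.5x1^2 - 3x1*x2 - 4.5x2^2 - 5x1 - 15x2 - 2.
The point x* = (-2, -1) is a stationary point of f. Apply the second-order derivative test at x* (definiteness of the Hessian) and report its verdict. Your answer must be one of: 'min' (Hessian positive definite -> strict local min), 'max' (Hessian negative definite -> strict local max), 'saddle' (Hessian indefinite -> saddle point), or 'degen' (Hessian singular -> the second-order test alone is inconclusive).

Compute the Hessian H = grad^2 f:
  H = [[-1, -3], [-3, -9]]
Verify stationarity: grad f(x*) = H x* + g = (0, 0).
Eigenvalues of H: -10, 0.
H has a zero eigenvalue (singular; negative semidefinite but not definite), so H is neither positive definite, negative definite, nor indefinite. The second-order test alone is inconclusive -> degen.
(Indeed, f is constant along the null direction of H through x*, so x* is not a strict local extremum.)

degen
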